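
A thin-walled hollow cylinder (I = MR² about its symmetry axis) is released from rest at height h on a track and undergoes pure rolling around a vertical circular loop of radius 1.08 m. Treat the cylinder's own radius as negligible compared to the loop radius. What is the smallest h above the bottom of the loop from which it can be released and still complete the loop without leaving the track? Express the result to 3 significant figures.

h_min ≈ 3.24 m

The moment of inertia is MR², giving k ≡ I/(MR²) = 1.
At the top of the loop, the minimum-contact condition is Mg = Mv_top²/r, so v_top² = gr.
With ω = v/R, the kinetic energy at speed v is ½(1+k)Mv² = Mv².
Energy conservation from release (height h) to the top (height 2r): Mgh = Mg(2r) + M·gr.
Thus h_min = 2r + (1+k)r/2 = r(2 + 2/2) = 1.08 × 3 ≈ 3.24 m.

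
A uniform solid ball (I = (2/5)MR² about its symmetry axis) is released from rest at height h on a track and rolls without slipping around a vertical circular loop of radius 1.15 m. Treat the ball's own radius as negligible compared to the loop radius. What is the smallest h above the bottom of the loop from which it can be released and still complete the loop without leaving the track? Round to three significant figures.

With I = (2/5)MR², the ratio k = I/(MR²) is 0.4.
At the top of the loop, the minimum-contact condition is Mg = Mv_top²/r, so v_top² = gr.
With ω = v/R, the kinetic energy at speed v is ½(1+k)Mv² = (7/10)Mv².
Energy conservation from release (height h) to the top (height 2r): Mgh = Mg(2r) + (7/10)M·gr.
Thus h_min = 2r + (1+k)r/2 = r(2 + 1.4/2) = 1.15 × 2.7 ≈ 3.11 m.

h_min ≈ 3.11 m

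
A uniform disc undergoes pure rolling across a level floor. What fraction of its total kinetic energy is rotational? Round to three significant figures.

For this body I = (1/2)MR², i.e. k = I/(MR²) = 0.5.
With ω = v/R, KE_trans = ½Mv² and KE_rot = ½Iω² = ½kMv², so KE_total = ½(1+k)Mv².
The rotational fraction is therefore k/(1+k) = 0.5/1.5 ≈ 0.333.

fraction ≈ 0.333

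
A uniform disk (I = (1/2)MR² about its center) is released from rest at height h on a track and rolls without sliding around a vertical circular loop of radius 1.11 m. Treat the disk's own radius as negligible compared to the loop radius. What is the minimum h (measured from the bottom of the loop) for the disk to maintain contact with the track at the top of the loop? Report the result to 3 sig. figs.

Here I = (1/2)MR², so the shape factor k = I/(MR²) = 0.5.
At the top of the loop, the minimum-contact condition is Mg = Mv_top²/r, so v_top² = gr.
With ω = v/R, the kinetic energy at speed v is ½(1+k)Mv² = (3/4)Mv².
Energy conservation from release (height h) to the top (height 2r): Mgh = Mg(2r) + (3/4)M·gr.
Thus h_min = 2r + (1+k)r/2 = r(2 + 1.5/2) = 1.11 × 2.75 ≈ 3.05 m.

h_min ≈ 3.05 m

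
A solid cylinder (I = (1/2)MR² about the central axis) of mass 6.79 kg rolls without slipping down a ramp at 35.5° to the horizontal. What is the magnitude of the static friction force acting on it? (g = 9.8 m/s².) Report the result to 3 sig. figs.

f ≈ 12.9 N

Here I = (1/2)MR², so the shape factor k = I/(MR²) = 0.5.
Along the incline Mg sinθ − f = Ma, and torque about the center fR = Iα = kMR²(a/R) gives f = kMa.
Combining, a = g sinθ/(1+k) and f = kMa = kMg sinθ/(1+k).
f = 0.5 × 6.79 × 9.8 × sin35.5° / 1.5 ≈ 12.9 N.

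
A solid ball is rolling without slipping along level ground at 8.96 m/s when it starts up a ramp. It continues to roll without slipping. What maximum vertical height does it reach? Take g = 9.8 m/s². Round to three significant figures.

For this body I = (2/5)MR², i.e. k = I/(MR²) = 0.4.
Rolling without slipping gives ω = v/R, so the total kinetic energy is ½Mv² + ½Iω² = ½(1+k)Mv² = (7/10)Mv².
All of this converts to potential energy at the highest point: (7/10)Mv₀² = Mgh.
Thus h = (1+k)v₀²/(2g) = 1.4 × 8.96² / (2 × 9.8) ≈ 5.73 m.

h ≈ 5.73 m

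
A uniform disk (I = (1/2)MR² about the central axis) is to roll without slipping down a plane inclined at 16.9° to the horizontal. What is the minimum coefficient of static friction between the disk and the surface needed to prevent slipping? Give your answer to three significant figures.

Here I = (1/2)MR², so the shape factor k = I/(MR²) = 0.5.
Newton's second law down the slope: Mg sinθ − f = Ma. The torque equation fR = Iα (with α = a/R) gives f = kMa.
These give a = g sinθ/(1+k) and the required friction f = kMg sinθ/(1+k).
With N = Mg cosθ, the no-slip condition f ≤ μN gives μ_min = f/N = k tanθ/(1+k).
μ_min = 0.5 × tan16.9° / 1.5 ≈ 0.101.

μ_min ≈ 0.101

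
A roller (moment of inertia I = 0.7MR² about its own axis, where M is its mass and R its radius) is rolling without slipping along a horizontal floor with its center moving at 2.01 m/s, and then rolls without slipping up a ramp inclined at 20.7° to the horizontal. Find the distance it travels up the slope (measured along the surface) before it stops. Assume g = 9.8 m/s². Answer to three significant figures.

The moment of inertia is 0.7MR², giving k ≡ I/(MR²) = 0.7.
Since it rolls without slipping, ω = v/R and KE = ½Mv² + ½Iω² = ½(1+k)Mv² = (17/20)Mv².
Setting this equal to Mgh gives the vertical rise h = (1+k)v₀²/(2g) = 1.7×2.01²/(2×9.8) = 0.3504 m.
Along the incline, d = h/sinθ = 0.3504/sin20.7° ≈ 0.991 m.

d ≈ 0.991 m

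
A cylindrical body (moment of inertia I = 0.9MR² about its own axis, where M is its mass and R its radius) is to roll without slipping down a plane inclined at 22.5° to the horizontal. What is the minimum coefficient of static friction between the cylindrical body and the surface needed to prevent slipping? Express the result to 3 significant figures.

For this body I = 0.9MR², i.e. k = I/(MR²) = 0.9.
Newton's second law down the slope: Mg sinθ − f = Ma. The torque equation fR = Iα (with α = a/R) gives f = kMa.
These give a = g sinθ/(1+k) and the required friction f = kMg sinθ/(1+k).
With N = Mg cosθ, the no-slip condition f ≤ μN gives μ_min = f/N = k tanθ/(1+k).
μ_min = 0.9 × tan22.5° / 1.9 ≈ 0.196.

μ_min ≈ 0.196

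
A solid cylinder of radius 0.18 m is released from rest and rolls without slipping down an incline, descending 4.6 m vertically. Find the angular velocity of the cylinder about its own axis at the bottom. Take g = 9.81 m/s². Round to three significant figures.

For this body I = (1/2)MR², i.e. k = I/(MR²) = 0.5.
Since it rolls without slipping, ω = v/R and KE = ½Mv² + ½Iω² = ½(1+k)Mv² = (3/4)Mv².
Energy conservation Mgh = ½(1+k)Mv² gives v = √(2gh/(1+k)) = √(2 × 9.81 × 4.6 / 1.5) = 7.757 m/s.
The angular speed follows from ω = v/R = 7.757/0.18 ≈ 43.1 rad/s.

ω ≈ 43.1 rad/s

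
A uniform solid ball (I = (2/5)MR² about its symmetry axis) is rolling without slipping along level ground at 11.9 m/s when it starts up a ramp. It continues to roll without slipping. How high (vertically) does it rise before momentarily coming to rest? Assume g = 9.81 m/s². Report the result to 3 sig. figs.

h ≈ 10.1 m

With I = (2/5)MR², the ratio k = I/(MR²) is 0.4.
Since it rolls without slipping, ω = v/R and KE = ½Mv² + ½Iω² = ½(1+k)Mv² = (7/10)Mv².
All of this converts to potential energy at the highest point: (7/10)Mv₀² = Mgh.
Thus h = (1+k)v₀²/(2g) = 1.4 × 11.9² / (2 × 9.81) ≈ 10.1 m.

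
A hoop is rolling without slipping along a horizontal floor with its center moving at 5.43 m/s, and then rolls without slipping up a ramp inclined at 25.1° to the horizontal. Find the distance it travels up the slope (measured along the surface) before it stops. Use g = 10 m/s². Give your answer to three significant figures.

d ≈ 6.95 m

The moment of inertia is MR², giving k ≡ I/(MR²) = 1.
The rolling condition ω = v/R makes the rotational term ½I(v/R)² = ½kMv², so KE_total = ½(1+k)Mv² = Mv².
Setting this equal to Mgh gives the vertical rise h = (1+k)v₀²/(2g) = 2×5.43²/(2×10) = 2.948 m.
The distance along the slope is d = h/sinθ = 2.948/sin25.1° ≈ 6.95 m.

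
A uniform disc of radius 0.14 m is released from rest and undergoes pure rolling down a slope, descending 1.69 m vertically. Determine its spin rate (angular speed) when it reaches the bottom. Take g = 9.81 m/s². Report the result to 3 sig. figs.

ω ≈ 33.6 rad/s

For this body I = (1/2)MR², i.e. k = I/(MR²) = 0.5.
The rolling condition ω = v/R makes the rotational term ½I(v/R)² = ½kMv², so KE_total = ½(1+k)Mv² = (3/4)Mv².
Energy conservation Mgh = ½(1+k)Mv² gives v = √(2gh/(1+k)) = √(2 × 9.81 × 1.69 / 1.5) = 4.702 m/s.
The angular speed follows from ω = v/R = 4.702/0.14 ≈ 33.6 rad/s.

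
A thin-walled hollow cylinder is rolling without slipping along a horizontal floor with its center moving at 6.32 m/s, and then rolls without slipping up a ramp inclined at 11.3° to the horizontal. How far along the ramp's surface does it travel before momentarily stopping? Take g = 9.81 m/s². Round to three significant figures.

With I = MR², the ratio k = I/(MR²) is 1.
Since it rolls without slipping, ω = v/R and KE = ½Mv² + ½Iω² = ½(1+k)Mv² = Mv².
Setting this equal to Mgh gives the vertical rise h = (1+k)v₀²/(2g) = 2×6.32²/(2×9.81) = 4.072 m.
The distance along the slope is d = h/sinθ = 4.072/sin11.3° ≈ 20.8 m.

d ≈ 20.8 m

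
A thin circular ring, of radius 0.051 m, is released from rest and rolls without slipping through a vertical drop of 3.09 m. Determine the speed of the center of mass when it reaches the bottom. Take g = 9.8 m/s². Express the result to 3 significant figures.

v ≈ 5.50 m/s

With I = MR², the ratio k = I/(MR²) is 1.
Rolling without slipping gives ω = v/R, so the total kinetic energy is ½Mv² + ½Iω² = ½(1+k)Mv² = Mv².
Setting Mgh = Mv² gives v = √(2gh/(1+k)) = √(2·9.8·3.09/2) ≈ 5.50 m/s.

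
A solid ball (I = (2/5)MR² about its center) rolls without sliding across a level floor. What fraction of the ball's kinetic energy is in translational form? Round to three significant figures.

Here I = (2/5)MR², so the shape factor k = I/(MR²) = 0.4.
Since ω = v/R, the translational part is ½Mv² and the rotational part is ½I(v/R)² = ½kMv²; the total is ½(1+k)Mv².
The translational fraction is therefore 1/(1+k) = 1/1.4 ≈ 0.714.

fraction ≈ 0.714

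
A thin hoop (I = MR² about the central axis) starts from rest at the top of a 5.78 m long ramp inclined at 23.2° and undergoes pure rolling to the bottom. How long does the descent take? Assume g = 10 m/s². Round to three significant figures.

t ≈ 2.42 s

With I = MR², the ratio k = I/(MR²) is 1.
Along the incline Mg sinθ − f = Ma, and torque about the center fR = Iα = kMR²(a/R) gives f = kMa.
Hence a = g sinθ/(1+k) = 10×sin23.2°/2 = 1.97 m/s².
With constant a from rest, t = √(2L/a) = √(2·5.78/1.97) ≈ 2.42 s.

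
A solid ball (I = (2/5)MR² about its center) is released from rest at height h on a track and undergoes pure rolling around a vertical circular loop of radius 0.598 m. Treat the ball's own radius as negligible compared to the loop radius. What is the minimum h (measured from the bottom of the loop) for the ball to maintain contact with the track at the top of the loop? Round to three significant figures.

h_min ≈ 1.61 m

With I = (2/5)MR², the ratio k = I/(MR²) is 0.4.
At the top, contact is just lost when gravity alone supplies the centripetal force: Mg = Mv_top²/r, i.e. v_top² = gr.
With ω = v/R, the kinetic energy at speed v is ½(1+k)Mv² = (7/10)Mv².
Energy conservation from release (height h) to the top (height 2r): Mgh = Mg(2r) + (7/10)M·gr.
Thus h_min = 2r + (1+k)r/2 = r(2 + 1.4/2) = 0.598 × 2.7 ≈ 1.61 m.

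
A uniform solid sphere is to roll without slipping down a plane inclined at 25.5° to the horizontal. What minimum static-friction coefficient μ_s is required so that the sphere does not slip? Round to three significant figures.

μ_min ≈ 0.136

Here I = (2/5)MR², so the shape factor k = I/(MR²) = 0.4.
Along the incline Mg sinθ − f = Ma, and torque about the center fR = Iα = kMR²(a/R) gives f = kMa.
These give a = g sinθ/(1+k) and the required friction f = kMg sinθ/(1+k).
With N = Mg cosθ, the no-slip condition f ≤ μN gives μ_min = f/N = k tanθ/(1+k).
μ_min = 0.4 × tan25.5° / 1.4 ≈ 0.136.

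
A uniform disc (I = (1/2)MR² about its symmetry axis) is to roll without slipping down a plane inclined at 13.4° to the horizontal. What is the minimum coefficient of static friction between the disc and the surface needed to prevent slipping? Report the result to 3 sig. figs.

Here I = (1/2)MR², so the shape factor k = I/(MR²) = 0.5.
Newton's second law down the slope: Mg sinθ − f = Ma. The torque equation fR = Iα (with α = a/R) gives f = kMa.
These give a = g sinθ/(1+k) and the required friction f = kMg sinθ/(1+k).
With N = Mg cosθ, the no-slip condition f ≤ μN gives μ_min = f/N = k tanθ/(1+k).
μ_min = 0.5 × tan13.4° / 1.5 ≈ 0.0794.

μ_min ≈ 0.0794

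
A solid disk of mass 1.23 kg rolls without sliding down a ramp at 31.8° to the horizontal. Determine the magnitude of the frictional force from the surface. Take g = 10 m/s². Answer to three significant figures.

With I = (1/2)MR², the ratio k = I/(MR²) is 0.5.
Translational: Mg sinθ − f = Ma. Rotational about the CM: fR = Iα = kMRa, so f = kMa.
Combining, a = g sinθ/(1+k) and f = kMa = kMg sinθ/(1+k).
f = 0.5 × 1.23 × 10 × sin31.8° / 1.5 ≈ 2.16 N.

f ≈ 2.16 N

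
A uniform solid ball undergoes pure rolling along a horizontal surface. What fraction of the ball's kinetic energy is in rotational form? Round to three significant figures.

Here I = (2/5)MR², so the shape factor k = I/(MR²) = 0.4.
Since ω = v/R, the translational part is ½Mv² and the rotational part is ½I(v/R)² = ½kMv²; the total is ½(1+k)Mv².
The rotational fraction is therefore k/(1+k) = 0.4/1.4 ≈ 0.286.

fraction ≈ 0.286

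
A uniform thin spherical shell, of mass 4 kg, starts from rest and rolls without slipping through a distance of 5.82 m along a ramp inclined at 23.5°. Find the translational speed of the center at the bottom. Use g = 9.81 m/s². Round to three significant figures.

v ≈ 5.23 m/s

With I = (2/3)MR², the ratio k = I/(MR²) is 2/3.
The rolling condition ω = v/R makes the rotational term ½I(v/R)² = ½kMv², so KE_total = ½(1+k)Mv² = (5/6)Mv².
The vertical drop is h = L sinθ = 5.82 × sin23.5° = 2.321 m.
Energy conservation: Mgh = (5/6)Mv², so v = √(2gh/(1+k)) = √(2 × 9.81 × 2.321 / 1.667) ≈ 5.23 m/s.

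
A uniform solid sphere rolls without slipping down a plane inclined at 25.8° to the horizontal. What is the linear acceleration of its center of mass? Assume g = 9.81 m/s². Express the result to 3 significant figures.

For this body I = (2/5)MR², i.e. k = I/(MR²) = 0.4.
Translational: Mg sinθ − f = Ma. Rotational about the CM: fR = Iα = kMRa, so f = kMa.
Eliminating f: Mg sinθ = (1+k)Ma, so a = g sinθ/(1+k) = 9.81 × sin25.8° / 1.4 ≈ 3.05 m/s².

a ≈ 3.05 m/s²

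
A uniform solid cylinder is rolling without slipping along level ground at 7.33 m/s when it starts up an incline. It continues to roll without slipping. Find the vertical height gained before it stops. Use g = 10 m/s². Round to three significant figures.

Here I = (1/2)MR², so the shape factor k = I/(MR²) = 0.5.
Rolling without slipping gives ω = v/R, so the total kinetic energy is ½Mv² + ½Iω² = ½(1+k)Mv² = (3/4)Mv².
All of this converts to potential energy at the highest point: (3/4)Mv₀² = Mgh.
Thus h = (1+k)v₀²/(2g) = 1.5 × 7.33² / (2 × 10) ≈ 4.03 m.

h ≈ 4.03 m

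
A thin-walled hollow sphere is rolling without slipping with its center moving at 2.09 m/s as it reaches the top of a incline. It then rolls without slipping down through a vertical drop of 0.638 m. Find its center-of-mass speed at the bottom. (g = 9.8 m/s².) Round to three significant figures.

v ≈ 3.45 m/s

For this body I = (2/3)MR², i.e. k = I/(MR²) = 2/3.
Pure rolling means v = ωR; then KE = ½Mv² + ½I(v/R)² = ½(1+k)Mv² = (5/6)Mv².
Energy conservation: (5/6)Mv₀² + Mgh = (5/6)Mv², so v² = v₀² + 2gh/(1+k).
v = √(2.09² + 2×9.8×0.638/1.667) = √11.87 ≈ 3.45 m/s.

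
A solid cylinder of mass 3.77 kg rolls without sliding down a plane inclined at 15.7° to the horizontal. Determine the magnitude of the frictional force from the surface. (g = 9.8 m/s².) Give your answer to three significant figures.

f ≈ 3.33 N

With I = (1/2)MR², the ratio k = I/(MR²) is 0.5.
Along the incline Mg sinθ − f = Ma, and torque about the center fR = Iα = kMR²(a/R) gives f = kMa.
Combining, a = g sinθ/(1+k) and f = kMa = kMg sinθ/(1+k).
f = 0.5 × 3.77 × 9.8 × sin15.7° / 1.5 ≈ 3.33 N.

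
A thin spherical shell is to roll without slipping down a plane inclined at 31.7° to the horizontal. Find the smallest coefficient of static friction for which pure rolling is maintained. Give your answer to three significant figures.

μ_min ≈ 0.247

The moment of inertia is (2/3)MR², giving k ≡ I/(MR²) = 2/3.
Translational: Mg sinθ − f = Ma. Rotational about the CM: fR = Iα = kMRa, so f = kMa.
These give a = g sinθ/(1+k) and the required friction f = kMg sinθ/(1+k).
The normal force is N = Mg cosθ, so μ_min = f/N = k tanθ/(1+k).
μ_min = (2/3) × tan31.7° / 1.667 ≈ 0.247.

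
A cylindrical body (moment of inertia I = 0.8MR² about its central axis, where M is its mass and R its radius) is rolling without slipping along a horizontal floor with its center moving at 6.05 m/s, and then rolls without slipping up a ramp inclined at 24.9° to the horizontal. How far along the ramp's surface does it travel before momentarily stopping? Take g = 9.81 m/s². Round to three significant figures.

For this body I = 0.8MR², i.e. k = I/(MR²) = 0.8.
Rolling without slipping gives ω = v/R, so the total kinetic energy is ½Mv² + ½Iω² = ½(1+k)Mv² = (9/10)Mv².
Setting this equal to Mgh gives the vertical rise h = (1+k)v₀²/(2g) = 1.8×6.05²/(2×9.81) = 3.358 m.
Along the incline, d = h/sinθ = 3.358/sin24.9° ≈ 7.98 m.

d ≈ 7.98 m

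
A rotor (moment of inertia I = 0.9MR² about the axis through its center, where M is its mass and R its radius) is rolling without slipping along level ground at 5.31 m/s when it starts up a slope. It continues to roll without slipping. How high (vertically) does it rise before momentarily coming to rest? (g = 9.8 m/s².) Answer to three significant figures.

h ≈ 2.73 m

With I = 0.9MR², the ratio k = I/(MR²) is 0.9.
Since it rolls without slipping, ω = v/R and KE = ½Mv² + ½Iω² = ½(1+k)Mv² = (19/20)Mv².
At the top the kinetic energy is zero, so (19/20)Mv₀² = Mgh.
Thus h = (1+k)v₀²/(2g) = 1.9 × 5.31² / (2 × 9.8) ≈ 2.73 m.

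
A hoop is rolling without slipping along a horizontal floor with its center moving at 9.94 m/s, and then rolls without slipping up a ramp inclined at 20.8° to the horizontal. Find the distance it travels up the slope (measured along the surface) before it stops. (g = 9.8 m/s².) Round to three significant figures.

Here I = MR², so the shape factor k = I/(MR²) = 1.
Pure rolling means v = ωR; then KE = ½Mv² + ½I(v/R)² = ½(1+k)Mv² = Mv².
Setting this equal to Mgh gives the vertical rise h = (1+k)v₀²/(2g) = 2×9.94²/(2×9.8) = 10.08 m.
The distance along the slope is d = h/sinθ = 10.08/sin20.8° ≈ 28.4 m.

d ≈ 28.4 m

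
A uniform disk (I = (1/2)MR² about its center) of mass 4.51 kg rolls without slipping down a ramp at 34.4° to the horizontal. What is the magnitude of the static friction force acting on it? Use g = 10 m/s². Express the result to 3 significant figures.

For this body I = (1/2)MR², i.e. k = I/(MR²) = 0.5.
Translational: Mg sinθ − f = Ma. Rotational about the CM: fR = Iα = kMRa, so f = kMa.
Combining, a = g sinθ/(1+k) and f = kMa = kMg sinθ/(1+k).
f = 0.5 × 4.51 × 10 × sin34.4° / 1.5 ≈ 8.49 N.

f ≈ 8.49 N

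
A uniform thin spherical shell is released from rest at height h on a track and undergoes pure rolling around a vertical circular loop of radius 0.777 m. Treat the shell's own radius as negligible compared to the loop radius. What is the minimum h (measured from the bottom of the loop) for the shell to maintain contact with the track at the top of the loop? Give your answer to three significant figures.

Here I = (2/3)MR², so the shape factor k = I/(MR²) = 2/3.
At the top, contact is just lost when gravity alone supplies the centripetal force: Mg = Mv_top²/r, i.e. v_top² = gr.
With ω = v/R, the kinetic energy at speed v is ½(1+k)Mv² = (5/6)Mv².
Energy conservation from release (height h) to the top (height 2r): Mgh = Mg(2r) + (5/6)M·gr.
Thus h_min = 2r + (1+k)r/2 = r(2 + 1.667/2) = 0.777 × 2.833 ≈ 2.20 m.

h_min ≈ 2.20 m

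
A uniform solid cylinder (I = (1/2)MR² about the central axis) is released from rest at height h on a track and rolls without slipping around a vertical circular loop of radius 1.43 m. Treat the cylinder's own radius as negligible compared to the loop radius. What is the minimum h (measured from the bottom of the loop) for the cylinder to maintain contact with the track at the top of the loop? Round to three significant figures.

With I = (1/2)MR², the ratio k = I/(MR²) is 0.5.
At the top of the loop, the minimum-contact condition is Mg = Mv_top²/r, so v_top² = gr.
With ω = v/R, the kinetic energy at speed v is ½(1+k)Mv² = (3/4)Mv².
Energy conservation from release (height h) to the top (height 2r): Mgh = Mg(2r) + (3/4)M·gr.
Thus h_min = 2r + (1+k)r/2 = r(2 + 1.5/2) = 1.43 × 2.75 ≈ 3.93 m.

h_min ≈ 3.93 m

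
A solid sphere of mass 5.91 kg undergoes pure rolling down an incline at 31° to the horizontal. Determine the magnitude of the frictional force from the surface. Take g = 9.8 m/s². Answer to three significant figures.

For this body I = (2/5)MR², i.e. k = I/(MR²) = 0.4.
Along the incline Mg sinθ − f = Ma, and torque about the center fR = Iα = kMR²(a/R) gives f = kMa.
Combining, a = g sinθ/(1+k) and f = kMa = kMg sinθ/(1+k).
f = 0.4 × 5.91 × 9.8 × sin31° / 1.4 ≈ 8.52 N.

f ≈ 8.52 N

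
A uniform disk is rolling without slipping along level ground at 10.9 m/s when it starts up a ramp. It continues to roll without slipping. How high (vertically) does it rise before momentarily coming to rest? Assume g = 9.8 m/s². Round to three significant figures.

For this body I = (1/2)MR², i.e. k = I/(MR²) = 0.5.
Rolling without slipping gives ω = v/R, so the total kinetic energy is ½Mv² + ½Iω² = ½(1+k)Mv² = (3/4)Mv².
All of this converts to potential energy at the highest point: (3/4)Mv₀² = Mgh.
Thus h = (1+k)v₀²/(2g) = 1.5 × 10.9² / (2 × 9.8) ≈ 9.09 m.

h ≈ 9.09 m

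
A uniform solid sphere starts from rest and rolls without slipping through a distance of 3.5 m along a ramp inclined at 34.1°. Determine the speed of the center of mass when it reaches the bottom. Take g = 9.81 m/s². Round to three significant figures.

v ≈ 5.24 m/s

For this body I = (2/5)MR², i.e. k = I/(MR²) = 0.4.
Pure rolling means v = ωR; then KE = ½Mv² + ½I(v/R)² = ½(1+k)Mv² = (7/10)Mv².
The vertical drop is h = L sinθ = 3.5 × sin34.1° = 1.962 m.
Energy conservation: Mgh = (7/10)Mv², so v = √(2gh/(1+k)) = √(2 × 9.81 × 1.962 / 1.4) ≈ 5.24 m/s.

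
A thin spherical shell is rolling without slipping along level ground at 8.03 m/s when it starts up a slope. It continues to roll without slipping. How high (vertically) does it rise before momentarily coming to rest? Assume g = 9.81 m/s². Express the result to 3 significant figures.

h ≈ 5.48 m

The moment of inertia is (2/3)MR², giving k ≡ I/(MR²) = 2/3.
Since it rolls without slipping, ω = v/R and KE = ½Mv² + ½Iω² = ½(1+k)Mv² = (5/6)Mv².
At the top the kinetic energy is zero, so (5/6)Mv₀² = Mgh.
Thus h = (1+k)v₀²/(2g) = 1.667 × 8.03² / (2 × 9.81) ≈ 5.48 m.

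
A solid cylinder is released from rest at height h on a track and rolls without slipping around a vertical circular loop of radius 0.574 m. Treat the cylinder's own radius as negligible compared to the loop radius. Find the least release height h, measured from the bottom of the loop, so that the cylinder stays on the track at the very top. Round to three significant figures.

h_min ≈ 1.58 m

With I = (1/2)MR², the ratio k = I/(MR²) is 0.5.
At the top of the loop, the minimum-contact condition is Mg = Mv_top²/r, so v_top² = gr.
With ω = v/R, the kinetic energy at speed v is ½(1+k)Mv² = (3/4)Mv².
Energy conservation from release (height h) to the top (height 2r): Mgh = Mg(2r) + (3/4)M·gr.
Thus h_min = 2r + (1+k)r/2 = r(2 + 1.5/2) = 0.574 × 2.75 ≈ 1.58 m.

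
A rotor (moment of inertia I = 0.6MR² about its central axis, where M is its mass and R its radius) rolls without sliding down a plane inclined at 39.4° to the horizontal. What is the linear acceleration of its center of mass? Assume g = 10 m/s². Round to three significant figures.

Here I = 0.6MR², so the shape factor k = I/(MR²) = 0.6.
Translational: Mg sinθ − f = Ma. Rotational about the CM: fR = Iα = kMRa, so f = kMa.
Eliminating f: Mg sinθ = (1+k)Ma, so a = g sinθ/(1+k) = 10 × sin39.4° / 1.6 ≈ 3.97 m/s².

a ≈ 3.97 m/s²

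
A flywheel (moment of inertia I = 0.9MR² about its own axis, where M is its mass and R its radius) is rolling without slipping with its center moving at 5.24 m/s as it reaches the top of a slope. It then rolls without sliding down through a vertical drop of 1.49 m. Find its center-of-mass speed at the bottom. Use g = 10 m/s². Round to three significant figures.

v ≈ 6.57 m/s

With I = 0.9MR², the ratio k = I/(MR²) is 0.9.
Pure rolling means v = ωR; then KE = ½Mv² + ½I(v/R)² = ½(1+k)Mv² = (19/20)Mv².
Conserving energy between top and bottom: (19/20)Mv² = (19/20)Mv₀² + Mgh, hence v² = v₀² + 2gh/(1+k).
v = √(5.24² + 2×10×1.49/1.9) = √43.14 ≈ 6.57 m/s.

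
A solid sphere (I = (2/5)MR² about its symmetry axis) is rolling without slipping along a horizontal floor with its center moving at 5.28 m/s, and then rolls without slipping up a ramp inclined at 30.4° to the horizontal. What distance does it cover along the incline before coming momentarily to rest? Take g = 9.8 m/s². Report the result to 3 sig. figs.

d ≈ 3.94 m

Here I = (2/5)MR², so the shape factor k = I/(MR²) = 0.4.
Since it rolls without slipping, ω = v/R and KE = ½Mv² + ½Iω² = ½(1+k)Mv² = (7/10)Mv².
Setting this equal to Mgh gives the vertical rise h = (1+k)v₀²/(2g) = 1.4×5.28²/(2×9.8) = 1.991 m.
The distance along the slope is d = h/sinθ = 1.991/sin30.4° ≈ 3.94 m.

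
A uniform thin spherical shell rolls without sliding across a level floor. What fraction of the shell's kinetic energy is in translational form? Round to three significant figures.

The moment of inertia is (2/3)MR², giving k ≡ I/(MR²) = 2/3.
With ω = v/R, KE_trans = ½Mv² and KE_rot = ½Iω² = ½kMv², so KE_total = ½(1+k)Mv².
The translational fraction is therefore 1/(1+k) = 1/1.667 ≈ 0.600.

fraction ≈ 0.600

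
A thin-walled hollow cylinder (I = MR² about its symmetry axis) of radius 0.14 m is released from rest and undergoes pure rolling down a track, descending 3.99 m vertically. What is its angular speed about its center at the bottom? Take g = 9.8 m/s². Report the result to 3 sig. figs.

ω ≈ 44.7 rad/s

The moment of inertia is MR², giving k ≡ I/(MR²) = 1.
Since it rolls without slipping, ω = v/R and KE = ½Mv² + ½Iω² = ½(1+k)Mv² = Mv².
Energy conservation Mgh = ½(1+k)Mv² gives v = √(2gh/(1+k)) = √(2 × 9.8 × 3.99 / 2) = 6.253 m/s.
The angular speed follows from ω = v/R = 6.253/0.14 ≈ 44.7 rad/s.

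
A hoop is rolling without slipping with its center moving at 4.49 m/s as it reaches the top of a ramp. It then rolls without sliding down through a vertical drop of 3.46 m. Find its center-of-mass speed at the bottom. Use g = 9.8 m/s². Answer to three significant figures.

v ≈ 7.35 m/s

For this body I = MR², i.e. k = I/(MR²) = 1.
The rolling condition ω = v/R makes the rotational term ½I(v/R)² = ½kMv², so KE_total = ½(1+k)Mv² = Mv².
Conserving energy between top and bottom: Mv² = Mv₀² + Mgh, hence v² = v₀² + 2gh/(1+k).
v = √(4.49² + 2×9.8×3.46/2) = √54.07 ≈ 7.35 m/s.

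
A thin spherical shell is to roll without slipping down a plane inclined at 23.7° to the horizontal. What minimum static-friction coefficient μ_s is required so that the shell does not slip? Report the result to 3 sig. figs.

μ_min ≈ 0.176

With I = (2/3)MR², the ratio k = I/(MR²) is 2/3.
Translational: Mg sinθ − f = Ma. Rotational about the CM: fR = Iα = kMRa, so f = kMa.
These give a = g sinθ/(1+k) and the required friction f = kMg sinθ/(1+k).
The normal force is N = Mg cosθ, so μ_min = f/N = k tanθ/(1+k).
μ_min = (2/3) × tan23.7° / 1.667 ≈ 0.176.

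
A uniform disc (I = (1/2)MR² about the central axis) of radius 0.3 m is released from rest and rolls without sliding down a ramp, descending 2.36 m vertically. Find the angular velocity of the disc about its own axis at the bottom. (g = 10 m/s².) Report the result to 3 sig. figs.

For this body I = (1/2)MR², i.e. k = I/(MR²) = 0.5.
Since it rolls without slipping, ω = v/R and KE = ½Mv² + ½Iω² = ½(1+k)Mv² = (3/4)Mv².
Energy conservation Mgh = ½(1+k)Mv² gives v = √(2gh/(1+k)) = √(2 × 10 × 2.36 / 1.5) = 5.61 m/s.
Then ω = v/R = 5.61 / 0.3 ≈ 18.7 rad/s.

ω ≈ 18.7 rad/s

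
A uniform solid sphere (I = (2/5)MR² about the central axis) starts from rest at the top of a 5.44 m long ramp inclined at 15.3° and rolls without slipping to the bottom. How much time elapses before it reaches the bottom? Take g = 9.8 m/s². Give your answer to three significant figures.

Here I = (2/5)MR², so the shape factor k = I/(MR²) = 0.4.
Newton's second law down the slope: Mg sinθ − f = Ma. The torque equation fR = Iα (with α = a/R) gives f = kMa.
Hence a = g sinθ/(1+k) = 9.8×sin15.3°/1.4 = 1.847 m/s².
With constant a from rest, t = √(2L/a) = √(2·5.44/1.847) ≈ 2.43 s.

t ≈ 2.43 s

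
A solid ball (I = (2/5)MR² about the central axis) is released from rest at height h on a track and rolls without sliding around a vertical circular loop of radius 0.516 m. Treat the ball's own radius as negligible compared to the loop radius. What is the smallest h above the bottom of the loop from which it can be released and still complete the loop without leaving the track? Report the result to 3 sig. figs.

h_min ≈ 1.39 m

The moment of inertia is (2/5)MR², giving k ≡ I/(MR²) = 0.4.
At the top, contact is just lost when gravity alone supplies the centripetal force: Mg = Mv_top²/r, i.e. v_top² = gr.
With ω = v/R, the kinetic energy at speed v is ½(1+k)Mv² = (7/10)Mv².
Energy conservation from release (height h) to the top (height 2r): Mgh = Mg(2r) + (7/10)M·gr.
Thus h_min = 2r + (1+k)r/2 = r(2 + 1.4/2) = 0.516 × 2.7 ≈ 1.39 m.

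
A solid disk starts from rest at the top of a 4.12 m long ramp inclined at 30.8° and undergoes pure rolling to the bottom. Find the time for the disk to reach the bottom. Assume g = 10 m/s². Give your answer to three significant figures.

t ≈ 1.55 s

Here I = (1/2)MR², so the shape factor k = I/(MR²) = 0.5.
Translational: Mg sinθ − f = Ma. Rotational about the CM: fR = Iα = kMRa, so f = kMa.
Hence a = g sinθ/(1+k) = 10×sin30.8°/1.5 = 3.414 m/s².
Starting from rest, L = ½at², so t = √(2L/a) = √(2×4.12/3.414) ≈ 1.55 s.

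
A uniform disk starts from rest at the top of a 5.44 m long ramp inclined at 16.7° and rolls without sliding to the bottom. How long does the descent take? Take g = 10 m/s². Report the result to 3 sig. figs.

For this body I = (1/2)MR², i.e. k = I/(MR²) = 0.5.
Along the incline Mg sinθ − f = Ma, and torque about the center fR = Iα = kMR²(a/R) gives f = kMa.
Hence a = g sinθ/(1+k) = 10×sin16.7°/1.5 = 1.916 m/s².
Starting from rest, L = ½at², so t = √(2L/a) = √(2×5.44/1.916) ≈ 2.38 s.

t ≈ 2.38 s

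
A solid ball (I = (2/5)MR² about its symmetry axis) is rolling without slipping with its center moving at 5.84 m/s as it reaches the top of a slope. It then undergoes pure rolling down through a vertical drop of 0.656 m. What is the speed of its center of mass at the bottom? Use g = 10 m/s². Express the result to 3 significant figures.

v ≈ 6.59 m/s

The moment of inertia is (2/5)MR², giving k ≡ I/(MR²) = 0.4.
Rolling without slipping gives ω = v/R, so the total kinetic energy is ½Mv² + ½Iω² = ½(1+k)Mv² = (7/10)Mv².
Energy conservation: (7/10)Mv₀² + Mgh = (7/10)Mv², so v² = v₀² + 2gh/(1+k).
v = √(5.84² + 2×10×0.656/1.4) = √43.48 ≈ 6.59 m/s.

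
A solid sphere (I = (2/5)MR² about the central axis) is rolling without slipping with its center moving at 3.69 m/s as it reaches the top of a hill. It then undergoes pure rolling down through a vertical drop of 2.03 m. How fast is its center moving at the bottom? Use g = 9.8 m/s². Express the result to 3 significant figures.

Here I = (2/5)MR², so the shape factor k = I/(MR²) = 0.4.
The rolling condition ω = v/R makes the rotational term ½I(v/R)² = ½kMv², so KE_total = ½(1+k)Mv² = (7/10)Mv².
Energy conservation: (7/10)Mv₀² + Mgh = (7/10)Mv², so v² = v₀² + 2gh/(1+k).
v = √(3.69² + 2×9.8×2.03/1.4) = √42.04 ≈ 6.48 m/s.

v ≈ 6.48 m/s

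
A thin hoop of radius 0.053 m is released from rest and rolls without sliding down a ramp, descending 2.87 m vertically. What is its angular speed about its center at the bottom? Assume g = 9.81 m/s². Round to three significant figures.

For this body I = MR², i.e. k = I/(MR²) = 1.
The rolling condition ω = v/R makes the rotational term ½I(v/R)² = ½kMv², so KE_total = ½(1+k)Mv² = Mv².
Energy conservation Mgh = ½(1+k)Mv² gives v = √(2gh/(1+k)) = √(2 × 9.81 × 2.87 / 2) = 5.306 m/s.
Then ω = v/R = 5.306 / 0.053 ≈ 100 rad/s.

ω ≈ 100 rad/s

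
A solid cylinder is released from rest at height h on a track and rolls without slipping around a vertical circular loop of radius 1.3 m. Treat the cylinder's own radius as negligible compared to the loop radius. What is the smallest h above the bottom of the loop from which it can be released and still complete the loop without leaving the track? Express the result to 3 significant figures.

With I = (1/2)MR², the ratio k = I/(MR²) is 0.5.
At the top, contact is just lost when gravity alone supplies the centripetal force: Mg = Mv_top²/r, i.e. v_top² = gr.
With ω = v/R, the kinetic energy at speed v is ½(1+k)Mv² = (3/4)Mv².
Energy conservation from release (height h) to the top (height 2r): Mgh = Mg(2r) + (3/4)M·gr.
Thus h_min = 2r + (1+k)r/2 = r(2 + 1.5/2) = 1.3 × 2.75 ≈ 3.58 m.

h_min ≈ 3.58 m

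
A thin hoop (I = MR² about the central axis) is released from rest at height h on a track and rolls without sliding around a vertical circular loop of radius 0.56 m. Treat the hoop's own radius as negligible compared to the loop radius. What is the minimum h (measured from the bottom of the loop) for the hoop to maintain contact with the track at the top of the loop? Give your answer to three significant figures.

h_min ≈ 1.68 m

The moment of inertia is MR², giving k ≡ I/(MR²) = 1.
At the top, contact is just lost when gravity alone supplies the centripetal force: Mg = Mv_top²/r, i.e. v_top² = gr.
With ω = v/R, the kinetic energy at speed v is ½(1+k)Mv² = Mv².
Energy conservation from release (height h) to the top (height 2r): Mgh = Mg(2r) + M·gr.
Thus h_min = 2r + (1+k)r/2 = r(2 + 2/2) = 0.56 × 3 ≈ 1.68 m.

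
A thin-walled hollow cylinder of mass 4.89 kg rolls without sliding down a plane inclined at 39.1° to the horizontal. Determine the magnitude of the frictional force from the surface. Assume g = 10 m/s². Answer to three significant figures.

The moment of inertia is MR², giving k ≡ I/(MR²) = 1.
Newton's second law down the slope: Mg sinθ − f = Ma. The torque equation fR = Iα (with α = a/R) gives f = kMa.
Combining, a = g sinθ/(1+k) and f = kMa = kMg sinθ/(1+k).
f = 1 × 4.89 × 10 × sin39.1° / 2 ≈ 15.4 N.

f ≈ 15.4 N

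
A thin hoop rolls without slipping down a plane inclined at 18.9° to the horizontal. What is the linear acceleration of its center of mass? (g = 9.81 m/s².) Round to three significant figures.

For this body I = MR², i.e. k = I/(MR²) = 1.
Along the incline Mg sinθ − f = Ma, and torque about the center fR = Iα = kMR²(a/R) gives f = kMa.
Eliminating f: Mg sinθ = (1+k)Ma, so a = g sinθ/(1+k) = 9.81 × sin18.9° / 2 ≈ 1.59 m/s².

a ≈ 1.59 m/s²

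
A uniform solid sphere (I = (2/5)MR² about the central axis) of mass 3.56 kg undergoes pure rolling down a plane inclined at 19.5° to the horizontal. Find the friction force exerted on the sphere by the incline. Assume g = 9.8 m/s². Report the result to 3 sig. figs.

f ≈ 3.33 N

For this body I = (2/5)MR², i.e. k = I/(MR²) = 0.4.
Translational: Mg sinθ − f = Ma. Rotational about the CM: fR = Iα = kMRa, so f = kMa.
Combining, a = g sinθ/(1+k) and f = kMa = kMg sinθ/(1+k).
f = 0.4 × 3.56 × 9.8 × sin19.5° / 1.4 ≈ 3.33 N.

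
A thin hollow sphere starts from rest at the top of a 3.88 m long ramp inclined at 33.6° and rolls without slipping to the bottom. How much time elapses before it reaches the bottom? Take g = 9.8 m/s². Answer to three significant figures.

t ≈ 1.54 s

For this body I = (2/3)MR², i.e. k = I/(MR²) = 2/3.
Translational: Mg sinθ − f = Ma. Rotational about the CM: fR = Iα = kMRa, so f = kMa.
Hence a = g sinθ/(1+k) = 9.8×sin33.6°/1.667 = 3.254 m/s².
Starting from rest, L = ½at², so t = √(2L/a) = √(2×3.88/3.254) ≈ 1.54 s.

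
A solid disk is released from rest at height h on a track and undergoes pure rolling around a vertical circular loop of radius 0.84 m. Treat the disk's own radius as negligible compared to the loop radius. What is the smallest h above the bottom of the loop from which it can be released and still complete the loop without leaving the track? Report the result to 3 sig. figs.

The moment of inertia is (1/2)MR², giving k ≡ I/(MR²) = 0.5.
At the top, contact is just lost when gravity alone supplies the centripetal force: Mg = Mv_top²/r, i.e. v_top² = gr.
With ω = v/R, the kinetic energy at speed v is ½(1+k)Mv² = (3/4)Mv².
Energy conservation from release (height h) to the top (height 2r): Mgh = Mg(2r) + (3/4)M·gr.
Thus h_min = 2r + (1+k)r/2 = r(2 + 1.5/2) = 0.84 × 2.75 ≈ 2.31 m.

h_min ≈ 2.31 m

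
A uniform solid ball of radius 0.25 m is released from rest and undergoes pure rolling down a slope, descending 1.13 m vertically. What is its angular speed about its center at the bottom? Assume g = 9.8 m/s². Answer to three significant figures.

The moment of inertia is (2/5)MR², giving k ≡ I/(MR²) = 0.4.
Rolling without slipping gives ω = v/R, so the total kinetic energy is ½Mv² + ½Iω² = ½(1+k)Mv² = (7/10)Mv².
Energy conservation Mgh = ½(1+k)Mv² gives v = √(2gh/(1+k)) = √(2 × 9.8 × 1.13 / 1.4) = 3.977 m/s.
Then ω = v/R = 3.977 / 0.25 ≈ 15.9 rad/s.

ω ≈ 15.9 rad/s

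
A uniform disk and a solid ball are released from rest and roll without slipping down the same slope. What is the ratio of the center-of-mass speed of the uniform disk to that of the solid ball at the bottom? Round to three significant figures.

v_ratio ≈ 0.966

Each satisfies Mgh = ½(1+k)Mv² with k = I/(MR²), so v ∝ 1/√(1+k).
For the uniform disk k = 0.5; for the solid ball k = 0.4.
v₁/v₂ = √((1+k₂)/(1+k₁)) = √(1.4/1.5) ≈ 0.966.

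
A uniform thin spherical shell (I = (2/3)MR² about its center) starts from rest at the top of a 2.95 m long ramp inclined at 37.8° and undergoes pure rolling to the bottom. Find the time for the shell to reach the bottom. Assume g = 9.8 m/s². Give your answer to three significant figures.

t ≈ 1.28 s

With I = (2/3)MR², the ratio k = I/(MR²) is 2/3.
Newton's second law down the slope: Mg sinθ − f = Ma. The torque equation fR = Iα (with α = a/R) gives f = kMa.
Hence a = g sinθ/(1+k) = 9.8×sin37.8°/1.667 = 3.604 m/s².
Starting from rest, L = ½at², so t = √(2L/a) = √(2×2.95/3.604) ≈ 1.28 s.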